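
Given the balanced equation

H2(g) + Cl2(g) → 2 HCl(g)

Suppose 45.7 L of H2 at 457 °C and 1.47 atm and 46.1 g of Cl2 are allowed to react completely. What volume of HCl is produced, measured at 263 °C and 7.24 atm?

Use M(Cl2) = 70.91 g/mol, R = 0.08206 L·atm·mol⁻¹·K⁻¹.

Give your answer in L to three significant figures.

7.90 L

n(H2) = PV/RT = (1.47 × 45.7) / (0.08206 × 730.15) = 1.121 mol
n(Cl2) = 46.1 / 70.91 = 0.6501 mol
For 1.121 mol H2, stoichiometry requires (1/1) × 1.121 = 1.121 mol Cl2; 0.6501 mol is available, so Cl2 is limiting.
n(HCl) = (2/1) × 0.6501 = 1.300 mol
V(HCl) = nRT/P = 1.300 × 0.08206 × 536.15 / 7.24 = 7.900 L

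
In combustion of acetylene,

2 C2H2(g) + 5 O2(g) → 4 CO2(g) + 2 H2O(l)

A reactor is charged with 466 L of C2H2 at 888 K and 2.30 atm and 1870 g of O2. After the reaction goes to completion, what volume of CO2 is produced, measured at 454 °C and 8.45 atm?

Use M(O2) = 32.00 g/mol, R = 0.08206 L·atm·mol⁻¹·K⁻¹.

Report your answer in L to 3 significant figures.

n(C2H2) = PV/RT = (2.30 × 466) / (0.08206 × 888) = 14.71 mol
n(O2) = 1870 / 32.00 = 58.44 mol
For 14.71 mol C2H2, stoichiometry requires (5/2) × 14.71 = 36.78 mol O2; 58.44 mol is available, so C2H2 is limiting.
n(CO2) = (4/2) × 14.71 = 29.42 mol
V(CO2) = nRT/P = 29.42 × 0.08206 × 727.15 / 8.45 = 207.8 L

208 L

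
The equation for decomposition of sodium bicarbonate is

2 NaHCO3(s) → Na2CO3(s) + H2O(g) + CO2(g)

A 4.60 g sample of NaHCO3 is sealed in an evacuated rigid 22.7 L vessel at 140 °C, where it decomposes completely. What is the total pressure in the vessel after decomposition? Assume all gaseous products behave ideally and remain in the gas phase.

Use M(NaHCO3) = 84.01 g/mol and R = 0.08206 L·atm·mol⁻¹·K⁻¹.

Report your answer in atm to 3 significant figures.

0.0818 atm

n(NaHCO3) = 4.60 / 84.01 = 0.05476 mol
n(gas produced) = (2/2) × 0.05476 = 0.05476 mol
P = nRT/V = 0.05476 × 0.08206 × 413.15 / 22.7 = 0.08179 atm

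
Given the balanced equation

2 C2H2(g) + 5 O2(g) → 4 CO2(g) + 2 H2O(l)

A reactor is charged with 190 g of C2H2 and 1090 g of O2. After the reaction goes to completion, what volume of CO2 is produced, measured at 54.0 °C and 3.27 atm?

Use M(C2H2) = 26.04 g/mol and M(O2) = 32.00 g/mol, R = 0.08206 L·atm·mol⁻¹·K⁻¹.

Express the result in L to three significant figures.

120 L

n(C2H2) = 190 / 26.04 = 7.296 mol
n(O2) = 1090 / 32.00 = 34.06 mol
For 7.296 mol C2H2, stoichiometry requires (5/2) × 7.296 = 18.24 mol O2; 34.06 mol is available, so C2H2 is limiting.
n(CO2) = (4/2) × 7.296 = 14.59 mol
V(CO2) = nRT/P = 14.59 × 0.08206 × 327.15 / 3.27 = 119.8 L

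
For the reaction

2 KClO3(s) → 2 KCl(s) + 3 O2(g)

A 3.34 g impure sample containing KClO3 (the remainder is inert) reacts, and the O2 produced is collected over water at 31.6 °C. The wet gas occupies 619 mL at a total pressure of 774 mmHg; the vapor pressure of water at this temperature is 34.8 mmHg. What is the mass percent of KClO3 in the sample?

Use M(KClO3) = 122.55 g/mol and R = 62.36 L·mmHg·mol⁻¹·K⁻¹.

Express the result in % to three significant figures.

P(O2) = 774 − 34.8 = 739.2 mmHg
n(O2) = PV/RT = (739.2 × 0.6190) / (62.36 × 304.75) = 0.02408 mol
n(KClO3) = (2/3) × 0.02408 = 0.01605 mol
m(KClO3) = 0.01605 × 122.55 = 1.967 g
%KClO3 = 1.967 / 3.34 × 100 = 58.89%

58.9 %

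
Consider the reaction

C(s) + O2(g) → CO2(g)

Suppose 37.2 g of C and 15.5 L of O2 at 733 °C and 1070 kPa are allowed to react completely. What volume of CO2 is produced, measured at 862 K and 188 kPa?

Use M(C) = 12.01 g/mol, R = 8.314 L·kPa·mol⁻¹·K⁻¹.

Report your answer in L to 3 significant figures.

n(C) = 37.2 / 12.01 = 3.097 mol
n(O2) = PV/RT = (1070 × 15.5) / (8.314 × 1006.15) = 1.983 mol
For 3.097 mol C, stoichiometry requires (1/1) × 3.097 = 3.097 mol O2; 1.983 mol is available, so O2 is limiting.
n(CO2) = (1/1) × 1.983 = 1.983 mol
V(CO2) = nRT/P = 1.983 × 8.314 × 862 / 188 = 75.59 L

75.6 L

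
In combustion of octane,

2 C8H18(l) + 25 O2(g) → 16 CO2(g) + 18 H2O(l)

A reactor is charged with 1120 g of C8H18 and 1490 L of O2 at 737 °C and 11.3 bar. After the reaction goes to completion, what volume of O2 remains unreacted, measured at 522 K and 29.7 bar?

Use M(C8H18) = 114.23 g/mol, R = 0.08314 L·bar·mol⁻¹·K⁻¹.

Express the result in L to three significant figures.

n(C8H18) = 1120 / 114.23 = 9.805 mol
n(O2) = PV/RT = (11.3 × 1490) / (0.08314 × 1010.15) = 200.5 mol
For 9.805 mol C8H18, stoichiometry requires (25/2) × 9.805 = 122.6 mol O2; 200.5 mol is available, so C8H18 is limiting.
n(O2) consumed = (25/2) × 9.805 = 122.6 mol; remaining = 200.5 − 122.6 = 77.90 mol
V(O2) = nRT/P = 77.90 × 0.08314 × 522 / 29.7 = 113.8 L

114 L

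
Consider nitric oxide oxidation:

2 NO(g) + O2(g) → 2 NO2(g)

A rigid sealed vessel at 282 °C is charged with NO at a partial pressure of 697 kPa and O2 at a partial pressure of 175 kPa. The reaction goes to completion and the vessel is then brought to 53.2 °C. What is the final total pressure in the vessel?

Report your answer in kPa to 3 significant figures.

410 kPa

With V and T fixed, P_i ∝ n_i, so the mole ratios apply directly to partial pressures at 282 °C.
P(O2) required for 697 kPa of NO = (1/2) × 697 = 348.5 kPa; available 175 kPa, so O2 is limiting.
P(NO) remaining = 697 − (2/1) × 175 = 347.0 kPa
P(gaseous products) = (2)/1 × 175 = 350.0 kPa
P_total at 282 °C = 347.0 + 350.0 = 697.0 kPa
Scaling to 53.2 °C: P = 697.0 × 326.35/555.15 = 409.7 kPa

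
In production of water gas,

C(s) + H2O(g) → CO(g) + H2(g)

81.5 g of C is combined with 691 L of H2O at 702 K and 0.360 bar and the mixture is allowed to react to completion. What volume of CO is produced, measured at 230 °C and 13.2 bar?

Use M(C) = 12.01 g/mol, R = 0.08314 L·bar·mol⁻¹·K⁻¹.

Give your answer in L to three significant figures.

13.5 L

n(C) = 81.5 / 12.01 = 6.786 mol
n(H2O) = PV/RT = (0.360 × 691) / (0.08314 × 702) = 4.262 mol
For 6.786 mol C, stoichiometry requires (1/1) × 6.786 = 6.786 mol H2O; 4.262 mol is available, so H2O is limiting.
n(CO) = (1/1) × 4.262 = 4.262 mol
V(CO) = nRT/P = 4.262 × 0.08314 × 503.15 / 13.2 = 13.51 L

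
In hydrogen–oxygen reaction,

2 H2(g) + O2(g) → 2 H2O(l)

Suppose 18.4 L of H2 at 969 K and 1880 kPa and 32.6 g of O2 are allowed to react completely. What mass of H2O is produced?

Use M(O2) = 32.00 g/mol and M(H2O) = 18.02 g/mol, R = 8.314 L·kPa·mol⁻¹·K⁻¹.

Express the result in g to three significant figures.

36.7 g

n(H2) = PV/RT = (1880 × 18.4) / (8.314 × 969) = 4.294 mol
n(O2) = 32.6 / 32.00 = 1.019 mol
For 4.294 mol H2, stoichiometry requires (1/2) × 4.294 = 2.147 mol O2; 1.019 mol is available, so O2 is limiting.
n(H2O) = (2/1) × 1.019 = 2.038 mol
m(H2O) = 2.038 × 18.02 = 36.72 g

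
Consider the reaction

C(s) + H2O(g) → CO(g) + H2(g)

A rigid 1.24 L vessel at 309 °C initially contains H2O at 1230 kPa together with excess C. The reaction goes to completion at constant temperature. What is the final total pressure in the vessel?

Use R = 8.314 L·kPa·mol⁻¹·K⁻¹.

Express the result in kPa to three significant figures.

Rigid vessel, constant T ⇒ P scales with total gas moles (1 → 2).
P_final = (2/1) × 1230 = 2460 kPa

2460 kPa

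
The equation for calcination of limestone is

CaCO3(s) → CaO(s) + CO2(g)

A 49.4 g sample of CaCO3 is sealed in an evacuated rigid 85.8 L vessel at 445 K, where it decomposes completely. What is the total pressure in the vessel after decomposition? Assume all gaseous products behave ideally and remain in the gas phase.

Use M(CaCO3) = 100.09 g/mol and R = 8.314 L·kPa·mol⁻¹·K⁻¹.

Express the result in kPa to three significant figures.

21.3 kPa

n(CaCO3) = 49.4 / 100.09 = 0.4936 mol
n(gas produced) = (1/1) × 0.4936 = 0.4936 mol
P = nRT/V = 0.4936 × 8.314 × 445 / 85.8 = 21.28 kPa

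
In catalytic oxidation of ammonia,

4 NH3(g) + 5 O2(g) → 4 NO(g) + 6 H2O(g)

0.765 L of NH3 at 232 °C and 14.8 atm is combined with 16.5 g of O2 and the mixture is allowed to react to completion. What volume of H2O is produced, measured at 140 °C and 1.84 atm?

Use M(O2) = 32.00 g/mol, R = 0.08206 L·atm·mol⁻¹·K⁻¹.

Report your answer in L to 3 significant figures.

7.55 L

n(NH3) = PV/RT = (14.8 × 0.765) / (0.08206 × 505.15) = 0.2731 mol
n(O2) = 16.5 / 32.00 = 0.5156 mol
For 0.2731 mol NH3, stoichiometry requires (5/4) × 0.2731 = 0.3414 mol O2; 0.5156 mol is available, so NH3 is limiting.
n(H2O) = (6/4) × 0.2731 = 0.4097 mol
V(H2O) = nRT/P = 0.4097 × 0.08206 × 413.15 / 1.84 = 7.549 L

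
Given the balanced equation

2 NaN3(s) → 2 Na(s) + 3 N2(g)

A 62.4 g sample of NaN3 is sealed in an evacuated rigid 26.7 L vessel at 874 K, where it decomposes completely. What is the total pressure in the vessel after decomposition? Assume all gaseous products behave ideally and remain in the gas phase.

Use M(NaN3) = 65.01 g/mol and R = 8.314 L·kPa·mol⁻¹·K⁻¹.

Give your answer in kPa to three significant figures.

392 kPa

n(NaN3) = 62.4 / 65.01 = 0.9599 mol
n(gas produced) = (3/2) × 0.9599 = 1.440 mol
P = nRT/V = 1.440 × 8.314 × 874 / 26.7 = 391.9 kPa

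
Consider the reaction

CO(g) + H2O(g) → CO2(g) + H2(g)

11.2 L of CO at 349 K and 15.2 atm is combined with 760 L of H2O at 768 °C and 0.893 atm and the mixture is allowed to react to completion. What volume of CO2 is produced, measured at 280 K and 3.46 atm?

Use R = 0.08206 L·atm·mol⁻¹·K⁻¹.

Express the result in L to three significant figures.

n(CO) = PV/RT = (15.2 × 11.2) / (0.08206 × 349) = 5.944 mol
n(H2O) = PV/RT = (0.893 × 760) / (0.08206 × 1041.15) = 7.944 mol
For 5.944 mol CO, stoichiometry requires (1/1) × 5.944 = 5.944 mol H2O; 7.944 mol is available, so CO is limiting.
n(CO2) = (1/1) × 5.944 = 5.944 mol
V(CO2) = nRT/P = 5.944 × 0.08206 × 280 / 3.46 = 39.47 L

39.5 L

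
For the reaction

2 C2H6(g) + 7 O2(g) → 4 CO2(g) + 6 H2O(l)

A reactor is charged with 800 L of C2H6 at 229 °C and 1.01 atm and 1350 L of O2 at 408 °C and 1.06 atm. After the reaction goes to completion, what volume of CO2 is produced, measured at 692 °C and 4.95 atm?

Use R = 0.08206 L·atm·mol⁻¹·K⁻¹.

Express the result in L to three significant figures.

234 L

n(C2H6) = PV/RT = (1.01 × 800) / (0.08206 × 502.15) = 19.61 mol
n(O2) = PV/RT = (1.06 × 1350) / (0.08206 × 681.15) = 25.60 mol
For 19.61 mol C2H6, stoichiometry requires (7/2) × 19.61 = 68.63 mol O2; 25.60 mol is available, so O2 is limiting.
n(CO2) = (4/7) × 25.60 = 14.63 mol
V(CO2) = nRT/P = 14.63 × 0.08206 × 965.15 / 4.95 = 234.1 L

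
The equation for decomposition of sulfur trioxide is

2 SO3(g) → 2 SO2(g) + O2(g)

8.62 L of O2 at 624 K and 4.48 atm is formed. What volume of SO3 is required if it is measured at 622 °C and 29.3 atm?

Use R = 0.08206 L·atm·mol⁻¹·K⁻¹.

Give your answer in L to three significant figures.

3.78 L

n(O2) = PV/RT = (4.48 × 8.62) / (0.08206 × 624) = 0.7542 mol
n(SO3) = (2/1) × 0.7542 = 1.508 mol
V = nRT/P = 1.508 × 0.08206 × 895.15 / 29.3 = 3.781 L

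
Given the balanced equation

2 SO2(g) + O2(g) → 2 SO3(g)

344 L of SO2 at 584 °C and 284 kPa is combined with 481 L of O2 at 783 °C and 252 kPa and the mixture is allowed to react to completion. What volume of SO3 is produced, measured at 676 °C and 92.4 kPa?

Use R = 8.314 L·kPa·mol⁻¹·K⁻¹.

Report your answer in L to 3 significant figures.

n(SO2) = PV/RT = (284 × 344) / (8.314 × 857.15) = 13.71 mol
n(O2) = PV/RT = (252 × 481) / (8.314 × 1056.15) = 13.80 mol
For 13.71 mol SO2, stoichiometry requires (1/2) × 13.71 = 6.855 mol O2; 13.80 mol is available, so SO2 is limiting.
n(SO3) = (2/2) × 13.71 = 13.71 mol
V(SO3) = nRT/P = 13.71 × 8.314 × 949.15 / 92.4 = 1171 L

1170 L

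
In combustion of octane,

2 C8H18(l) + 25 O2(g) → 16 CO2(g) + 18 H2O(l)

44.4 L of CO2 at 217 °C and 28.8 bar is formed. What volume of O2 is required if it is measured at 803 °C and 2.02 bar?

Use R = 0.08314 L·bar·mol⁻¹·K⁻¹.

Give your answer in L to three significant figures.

2170 L

n(CO2) = PV/RT = (28.8 × 44.4) / (0.08314 × 490.15) = 31.38 mol
n(O2) = (25/16) × 31.38 = 49.03 mol
V = nRT/P = 49.03 × 0.08314 × 1076.15 / 2.02 = 2172 L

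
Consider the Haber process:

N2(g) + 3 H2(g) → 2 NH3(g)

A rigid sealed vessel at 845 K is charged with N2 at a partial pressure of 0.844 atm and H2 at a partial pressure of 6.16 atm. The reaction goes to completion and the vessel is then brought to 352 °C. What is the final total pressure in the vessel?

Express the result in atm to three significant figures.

3.93 atm

At constant V, partial pressures at 845 K are proportional to moles, so apply stoichiometry directly to pressures.
P(H2) required for 0.844 atm of N2 = (3/1) × 0.844 = 2.532 atm; available 6.16 atm, so N2 is limiting.
P(H2) remaining = 6.16 − (3/1) × 0.844 = 3.628 atm
P(gaseous products) = (2)/1 × 0.844 = 1.688 atm
P_total at 845 K = 3.628 + 1.688 = 5.316 atm
Scaling to 352 °C: P = 5.316 × 625.15/845 = 3.933 atm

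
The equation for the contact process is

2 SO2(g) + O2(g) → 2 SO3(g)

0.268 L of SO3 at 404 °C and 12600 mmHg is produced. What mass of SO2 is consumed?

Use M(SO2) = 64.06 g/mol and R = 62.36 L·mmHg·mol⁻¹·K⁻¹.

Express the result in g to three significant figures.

n(SO3) = PV/RT = (12600 × 0.268) / (62.36 × 677.15) = 0.07997 mol
n(SO2) = (2/2) × 0.07997 = 0.07997 mol
m(SO2) = 0.07997 × 64.06 = 5.123 g

5.12 g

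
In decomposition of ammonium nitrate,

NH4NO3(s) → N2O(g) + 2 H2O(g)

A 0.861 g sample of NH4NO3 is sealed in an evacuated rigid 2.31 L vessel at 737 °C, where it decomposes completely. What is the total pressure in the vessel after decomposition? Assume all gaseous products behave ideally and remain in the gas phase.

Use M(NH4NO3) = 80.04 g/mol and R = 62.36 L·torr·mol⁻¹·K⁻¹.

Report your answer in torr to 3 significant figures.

n(NH4NO3) = 0.861 / 80.04 = 0.01076 mol
n(gas produced) = (3/1) × 0.01076 = 0.03228 mol
P = nRT/V = 0.03228 × 62.36 × 1010.15 / 2.31 = 880.3 torr

880 torr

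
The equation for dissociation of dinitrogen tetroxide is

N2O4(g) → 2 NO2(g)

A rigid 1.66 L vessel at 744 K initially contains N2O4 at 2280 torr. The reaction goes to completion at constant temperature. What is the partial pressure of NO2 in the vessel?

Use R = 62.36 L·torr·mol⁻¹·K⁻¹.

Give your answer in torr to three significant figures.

n(N2O4)₀ = PV/RT = (2280 × 1.66) / (62.36 × 744) = 0.08158 mol
n(NO2) = (2/1) × 0.08158 = 0.1632 mol
P(NO2) = nRT/V = 0.1632 × 62.36 × 744 / 1.66 = 4561 torr

4560 torr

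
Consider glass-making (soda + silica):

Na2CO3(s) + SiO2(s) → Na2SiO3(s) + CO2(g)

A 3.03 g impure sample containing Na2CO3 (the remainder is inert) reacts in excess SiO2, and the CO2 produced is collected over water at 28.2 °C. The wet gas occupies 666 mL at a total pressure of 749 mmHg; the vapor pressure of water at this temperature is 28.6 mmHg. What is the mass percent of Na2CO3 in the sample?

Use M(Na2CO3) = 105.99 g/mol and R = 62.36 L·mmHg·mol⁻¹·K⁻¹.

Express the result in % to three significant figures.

89.3 %

P(CO2) = 749 − 28.6 = 720.4 mmHg
n(CO2) = PV/RT = (720.4 × 0.6660) / (62.36 × 301.35) = 0.02553 mol
n(Na2CO3) = (1/1) × 0.02553 = 0.02553 mol
m(Na2CO3) = 0.02553 × 105.99 = 2.706 g
%Na2CO3 = 2.706 / 3.03 × 100 = 89.31%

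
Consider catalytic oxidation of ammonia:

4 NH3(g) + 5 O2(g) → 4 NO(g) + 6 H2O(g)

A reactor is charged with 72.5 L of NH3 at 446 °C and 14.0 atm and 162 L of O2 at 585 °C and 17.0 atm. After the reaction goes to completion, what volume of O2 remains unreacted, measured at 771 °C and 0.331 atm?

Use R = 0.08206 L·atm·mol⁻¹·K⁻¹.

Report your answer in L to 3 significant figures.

4560 L

n(NH3) = PV/RT = (14.0 × 72.5) / (0.08206 × 719.15) = 17.20 mol
n(O2) = PV/RT = (17.0 × 162) / (0.08206 × 858.15) = 39.11 mol
For 17.20 mol NH3, stoichiometry requires (5/4) × 17.20 = 21.50 mol O2; 39.11 mol is available, so NH3 is limiting.
n(O2) consumed = (5/4) × 17.20 = 21.50 mol; remaining = 39.11 − 21.50 = 17.61 mol
V(O2) = nRT/P = 17.61 × 0.08206 × 1044.15 / 0.331 = 4559 L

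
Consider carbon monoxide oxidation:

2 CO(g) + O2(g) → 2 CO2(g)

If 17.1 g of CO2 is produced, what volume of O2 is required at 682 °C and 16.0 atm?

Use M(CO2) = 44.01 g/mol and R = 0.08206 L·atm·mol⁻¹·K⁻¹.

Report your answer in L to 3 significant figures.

n(CO2) = 17.10 / 44.01 = 0.3885 mol
n(O2) = (1/2) × 0.3885 = 0.1943 mol
V = nRT/P = 0.1943 × 0.08206 × 955.15 / 16.0 = 0.9518 L

0.952 L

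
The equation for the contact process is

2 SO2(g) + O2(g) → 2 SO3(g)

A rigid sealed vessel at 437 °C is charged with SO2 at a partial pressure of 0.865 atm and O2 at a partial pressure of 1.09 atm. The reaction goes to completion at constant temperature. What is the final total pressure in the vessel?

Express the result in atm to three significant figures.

1.52 atm

At constant V, partial pressures at 437 °C are proportional to moles, so apply stoichiometry directly to pressures.
P(O2) required for 0.865 atm of SO2 = (1/2) × 0.865 = 0.4325 atm; available 1.09 atm, so SO2 is limiting.
P(O2) remaining = 1.09 − (1/2) × 0.865 = 0.6575 atm
P(gaseous products) = (2)/2 × 0.865 = 0.8650 atm
P_total at 437 °C = 0.6575 + 0.8650 = 1.522 atm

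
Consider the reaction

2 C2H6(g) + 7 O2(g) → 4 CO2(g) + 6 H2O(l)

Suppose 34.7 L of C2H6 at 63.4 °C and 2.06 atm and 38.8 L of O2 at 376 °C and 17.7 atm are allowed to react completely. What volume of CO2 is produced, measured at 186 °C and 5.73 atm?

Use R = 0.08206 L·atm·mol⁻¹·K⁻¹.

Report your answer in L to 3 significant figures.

34.0 L

n(C2H6) = PV/RT = (2.06 × 34.7) / (0.08206 × 336.55) = 2.588 mol
n(O2) = PV/RT = (17.7 × 38.8) / (0.08206 × 649.15) = 12.89 mol
For 2.588 mol C2H6, stoichiometry requires (7/2) × 2.588 = 9.058 mol O2; 12.89 mol is available, so C2H6 is limiting.
n(CO2) = (4/2) × 2.588 = 5.176 mol
V(CO2) = nRT/P = 5.176 × 0.08206 × 459.15 / 5.73 = 34.03 L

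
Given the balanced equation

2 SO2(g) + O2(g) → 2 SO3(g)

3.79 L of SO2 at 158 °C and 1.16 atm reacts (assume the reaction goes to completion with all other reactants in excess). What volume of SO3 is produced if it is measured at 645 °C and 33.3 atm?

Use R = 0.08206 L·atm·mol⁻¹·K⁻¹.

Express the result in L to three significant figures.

0.281 L

n(SO2) = PV/RT = (1.16 × 3.79) / (0.08206 × 431.15) = 0.1243 mol
n(SO3) = (2/2) × 0.1243 = 0.1243 mol
V = nRT/P = 0.1243 × 0.08206 × 918.15 / 33.3 = 0.2812 L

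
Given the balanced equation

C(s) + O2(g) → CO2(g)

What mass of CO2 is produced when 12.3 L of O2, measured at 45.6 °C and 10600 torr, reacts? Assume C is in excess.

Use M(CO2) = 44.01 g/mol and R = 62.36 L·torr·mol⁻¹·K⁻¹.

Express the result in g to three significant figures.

289 g

n(O2) = PV/RT = (10600 × 12.3) / (62.36 × 318.75) = 6.559 mol
n(CO2) = (1/1) × 6.559 = 6.559 mol
m(CO2) = 6.559 × 44.01 = 288.7 g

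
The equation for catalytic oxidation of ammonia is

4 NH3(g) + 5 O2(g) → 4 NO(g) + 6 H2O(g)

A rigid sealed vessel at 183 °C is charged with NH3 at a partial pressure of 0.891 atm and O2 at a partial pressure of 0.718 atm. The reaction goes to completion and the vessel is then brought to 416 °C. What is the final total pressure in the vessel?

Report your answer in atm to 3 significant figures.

2.65 atm

With V and T fixed, P_i ∝ n_i, so the mole ratios apply directly to partial pressures at 183 °C.
P(O2) required for 0.891 atm of NH3 = (5/4) × 0.891 = 1.114 atm; available 0.718 atm, so O2 is limiting.
P(NH3) remaining = 0.891 − (4/5) × 0.718 = 0.3166 atm
P(gaseous products) = (4+6)/5 × 0.718 = 1.436 atm
P_total at 183 °C = 0.3166 + 1.436 = 1.753 atm
Scaling to 416 °C: P = 1.753 × 689.15/456.15 = 2.648 atm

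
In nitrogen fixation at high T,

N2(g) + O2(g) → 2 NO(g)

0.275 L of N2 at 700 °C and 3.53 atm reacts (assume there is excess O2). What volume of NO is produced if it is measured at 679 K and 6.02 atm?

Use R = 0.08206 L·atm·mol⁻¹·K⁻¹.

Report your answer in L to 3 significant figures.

n(N2) = PV/RT = (3.53 × 0.275) / (0.08206 × 973.15) = 0.01216 mol
n(NO) = (2/1) × 0.01216 = 0.02432 mol
V = nRT/P = 0.02432 × 0.08206 × 679 / 6.02 = 0.2251 L

0.225 L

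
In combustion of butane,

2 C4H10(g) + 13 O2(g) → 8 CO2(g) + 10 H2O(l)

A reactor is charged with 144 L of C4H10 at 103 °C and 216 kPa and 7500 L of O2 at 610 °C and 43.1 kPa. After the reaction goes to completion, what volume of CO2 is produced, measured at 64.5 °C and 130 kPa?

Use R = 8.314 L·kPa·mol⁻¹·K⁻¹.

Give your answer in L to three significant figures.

n(C4H10) = PV/RT = (216 × 144) / (8.314 × 376.15) = 9.946 mol
n(O2) = PV/RT = (43.1 × 7500) / (8.314 × 883.15) = 44.02 mol
For 9.946 mol C4H10, stoichiometry requires (13/2) × 9.946 = 64.65 mol O2; 44.02 mol is available, so O2 is limiting.
n(CO2) = (8/13) × 44.02 = 27.09 mol
V(CO2) = nRT/P = 27.09 × 8.314 × 337.65 / 130 = 585.0 L

585 L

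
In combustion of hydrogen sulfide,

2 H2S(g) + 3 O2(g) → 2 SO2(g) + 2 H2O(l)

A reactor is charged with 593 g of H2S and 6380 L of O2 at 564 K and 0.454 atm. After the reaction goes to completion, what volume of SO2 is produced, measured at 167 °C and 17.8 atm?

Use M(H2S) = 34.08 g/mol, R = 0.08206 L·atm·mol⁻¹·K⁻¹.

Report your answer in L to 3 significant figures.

35.3 L

n(H2S) = 593 / 34.08 = 17.40 mol
n(O2) = PV/RT = (0.454 × 6380) / (0.08206 × 564) = 62.58 mol
For 17.40 mol H2S, stoichiometry requires (3/2) × 17.40 = 26.10 mol O2; 62.58 mol is available, so H2S is limiting.
n(SO2) = (2/2) × 17.40 = 17.40 mol
V(SO2) = nRT/P = 17.40 × 0.08206 × 440.15 / 17.8 = 35.31 L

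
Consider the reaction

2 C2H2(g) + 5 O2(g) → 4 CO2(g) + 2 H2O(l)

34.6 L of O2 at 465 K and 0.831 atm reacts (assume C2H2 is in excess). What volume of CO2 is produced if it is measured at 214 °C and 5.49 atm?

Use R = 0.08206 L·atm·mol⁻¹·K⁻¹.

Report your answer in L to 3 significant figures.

4.39 L

n(O2) = PV/RT = (0.831 × 34.6) / (0.08206 × 465) = 0.7535 mol
n(CO2) = (4/5) × 0.7535 = 0.6028 mol
V = nRT/P = 0.6028 × 0.08206 × 487.15 / 5.49 = 4.389 L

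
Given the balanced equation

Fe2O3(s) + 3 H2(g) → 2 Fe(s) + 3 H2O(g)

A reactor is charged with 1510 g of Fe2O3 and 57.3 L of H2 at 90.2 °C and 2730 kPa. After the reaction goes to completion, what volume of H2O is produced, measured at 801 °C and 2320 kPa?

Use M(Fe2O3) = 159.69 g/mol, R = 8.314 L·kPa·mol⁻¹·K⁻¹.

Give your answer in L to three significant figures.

n(Fe2O3) = 1510 / 159.69 = 9.456 mol
n(H2) = PV/RT = (2730 × 57.3) / (8.314 × 363.35) = 51.78 mol
For 9.456 mol Fe2O3, stoichiometry requires (3/1) × 9.456 = 28.37 mol H2; 51.78 mol is available, so Fe2O3 is limiting.
n(H2O) = (3/1) × 9.456 = 28.37 mol
V(H2O) = nRT/P = 28.37 × 8.314 × 1074.15 / 2320 = 109.2 L

109 L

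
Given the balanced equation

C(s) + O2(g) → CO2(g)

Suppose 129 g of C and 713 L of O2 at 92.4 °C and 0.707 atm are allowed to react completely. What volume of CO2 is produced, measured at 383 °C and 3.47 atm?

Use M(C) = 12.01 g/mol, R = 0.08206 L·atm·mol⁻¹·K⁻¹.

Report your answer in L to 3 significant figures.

n(C) = 129 / 12.01 = 10.74 mol
n(O2) = PV/RT = (0.707 × 713) / (0.08206 × 365.55) = 16.80 mol
For 10.74 mol C, stoichiometry requires (1/1) × 10.74 = 10.74 mol O2; 16.80 mol is available, so C is limiting.
n(CO2) = (1/1) × 10.74 = 10.74 mol
V(CO2) = nRT/P = 10.74 × 0.08206 × 656.15 / 3.47 = 166.7 L

167 L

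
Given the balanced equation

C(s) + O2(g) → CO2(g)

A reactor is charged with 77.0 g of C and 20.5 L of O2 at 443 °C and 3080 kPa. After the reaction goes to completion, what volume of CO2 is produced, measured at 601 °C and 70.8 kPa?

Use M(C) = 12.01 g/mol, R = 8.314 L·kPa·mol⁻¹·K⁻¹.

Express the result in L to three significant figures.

658 L

n(C) = 77.0 / 12.01 = 6.411 mol
n(O2) = PV/RT = (3080 × 20.5) / (8.314 × 716.15) = 10.60 mol
For 6.411 mol C, stoichiometry requires (1/1) × 6.411 = 6.411 mol O2; 10.60 mol is available, so C is limiting.
n(CO2) = (1/1) × 6.411 = 6.411 mol
V(CO2) = nRT/P = 6.411 × 8.314 × 874.15 / 70.8 = 658.1 L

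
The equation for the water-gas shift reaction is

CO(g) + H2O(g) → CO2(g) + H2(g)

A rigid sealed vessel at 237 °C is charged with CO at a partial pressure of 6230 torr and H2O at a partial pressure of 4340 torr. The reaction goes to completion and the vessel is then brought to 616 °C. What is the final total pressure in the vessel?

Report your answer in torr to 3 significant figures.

18400 torr

Because the vessel is rigid and T is held at 237 °C, work the stoichiometry in partial pressures (P_i = n_iRT/V).
P(H2O) required for 6230 torr of CO = (1/1) × 6230 = 6230 torr; available 4340 torr, so H2O is limiting.
P(CO) remaining = 6230 − (1/1) × 4340 = 1890 torr
P(gaseous products) = (1+1)/1 × 4340 = 8680 torr
P_total at 237 °C = 1890 + 8680 = 10570 torr
Scaling to 616 °C: P = 10570 × 889.15/510.15 = 18420 torr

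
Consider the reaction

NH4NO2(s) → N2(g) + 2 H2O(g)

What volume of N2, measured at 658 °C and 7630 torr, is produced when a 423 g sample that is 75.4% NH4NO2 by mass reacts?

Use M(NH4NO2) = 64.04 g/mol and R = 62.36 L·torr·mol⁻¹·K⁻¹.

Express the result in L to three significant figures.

mass of NH4NO2 = 423 × 75.4/100 = 318.9 g
n(NH4NO2) = 318.9 / 64.04 = 4.980 mol
n(N2) = (1/1) × 4.980 = 4.980 mol
V = nRT/P = 4.980 × 62.36 × 931.15 / 7630 = 37.90 L

37.9 L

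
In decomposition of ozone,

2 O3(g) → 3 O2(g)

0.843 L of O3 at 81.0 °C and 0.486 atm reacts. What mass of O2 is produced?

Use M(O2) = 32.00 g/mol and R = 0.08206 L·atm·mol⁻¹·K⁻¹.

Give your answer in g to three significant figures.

n(O3) = PV/RT = (0.486 × 0.843) / (0.08206 × 354.15) = 0.01410 mol
n(O2) = (3/2) × 0.01410 = 0.02115 mol
m(O2) = 0.02115 × 32.00 = 0.6768 g

0.677 g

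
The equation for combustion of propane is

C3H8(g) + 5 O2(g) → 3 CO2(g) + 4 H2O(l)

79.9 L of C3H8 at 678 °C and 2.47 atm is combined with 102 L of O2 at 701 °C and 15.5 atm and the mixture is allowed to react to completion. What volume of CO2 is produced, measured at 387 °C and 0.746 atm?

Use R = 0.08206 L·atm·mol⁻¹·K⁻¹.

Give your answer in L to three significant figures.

551 L

n(C3H8) = PV/RT = (2.47 × 79.9) / (0.08206 × 951.15) = 2.529 mol
n(O2) = PV/RT = (15.5 × 102) / (0.08206 × 974.15) = 19.78 mol
For 2.529 mol C3H8, stoichiometry requires (5/1) × 2.529 = 12.64 mol O2; 19.78 mol is available, so C3H8 is limiting.
n(CO2) = (3/1) × 2.529 = 7.587 mol
V(CO2) = nRT/P = 7.587 × 0.08206 × 660.15 / 0.746 = 550.9 L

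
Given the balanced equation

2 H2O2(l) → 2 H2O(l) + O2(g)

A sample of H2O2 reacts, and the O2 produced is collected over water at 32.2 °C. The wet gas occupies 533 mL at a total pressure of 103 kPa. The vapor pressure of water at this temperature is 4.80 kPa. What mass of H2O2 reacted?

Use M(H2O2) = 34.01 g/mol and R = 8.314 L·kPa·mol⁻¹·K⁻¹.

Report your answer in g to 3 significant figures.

P(O2) = 103 − 4.80 = 98.20 kPa
n(O2) = PV/RT = (98.20 × 0.5330) / (8.314 × 305.35) = 0.02062 mol
n(H2O2) = (2/1) × 0.02062 = 0.04124 mol
m(H2O2) = 0.04124 × 34.01 = 1.403 g

1.40 g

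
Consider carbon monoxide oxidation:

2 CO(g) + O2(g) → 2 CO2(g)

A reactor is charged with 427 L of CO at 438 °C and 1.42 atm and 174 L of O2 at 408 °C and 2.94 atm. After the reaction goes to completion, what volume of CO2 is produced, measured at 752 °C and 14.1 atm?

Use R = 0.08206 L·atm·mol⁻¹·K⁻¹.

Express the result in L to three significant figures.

n(CO) = PV/RT = (1.42 × 427) / (0.08206 × 711.15) = 10.39 mol
n(O2) = PV/RT = (2.94 × 174) / (0.08206 × 681.15) = 9.152 mol
For 10.39 mol CO, stoichiometry requires (1/2) × 10.39 = 5.195 mol O2; 9.152 mol is available, so CO is limiting.
n(CO2) = (2/2) × 10.39 = 10.39 mol
V(CO2) = nRT/P = 10.39 × 0.08206 × 1025.15 / 14.1 = 61.99 L

62.0 L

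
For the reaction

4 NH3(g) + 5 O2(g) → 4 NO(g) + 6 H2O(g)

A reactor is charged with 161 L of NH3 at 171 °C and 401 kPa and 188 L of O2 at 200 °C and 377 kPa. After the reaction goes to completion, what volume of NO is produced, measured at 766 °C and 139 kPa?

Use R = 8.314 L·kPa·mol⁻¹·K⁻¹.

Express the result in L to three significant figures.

n(NH3) = PV/RT = (401 × 161) / (8.314 × 444.15) = 17.48 mol
n(O2) = PV/RT = (377 × 188) / (8.314 × 473.15) = 18.02 mol
For 17.48 mol NH3, stoichiometry requires (5/4) × 17.48 = 21.85 mol O2; 18.02 mol is available, so O2 is limiting.
n(NO) = (4/5) × 18.02 = 14.42 mol
V(NO) = nRT/P = 14.42 × 8.314 × 1039.15 / 139 = 896.3 L

896 L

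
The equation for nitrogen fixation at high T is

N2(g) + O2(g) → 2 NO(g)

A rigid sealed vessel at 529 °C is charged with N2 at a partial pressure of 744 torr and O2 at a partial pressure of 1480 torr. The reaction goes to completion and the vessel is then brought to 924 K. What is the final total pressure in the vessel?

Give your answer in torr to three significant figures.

Because the vessel is rigid and T is held at 529 °C, work the stoichiometry in partial pressures (P_i = n_iRT/V).
P(O2) required for 744 torr of N2 = (1/1) × 744 = 744.0 torr; available 1480 torr, so N2 is limiting.
P(O2) remaining = 1480 − (1/1) × 744 = 736.0 torr
P(gaseous products) = (2)/1 × 744 = 1488 torr
P_total at 529 °C = 736.0 + 1488 = 2224 torr
Scaling to 924 K: P = 2224 × 924/802.15 = 2562 torr

2560 torr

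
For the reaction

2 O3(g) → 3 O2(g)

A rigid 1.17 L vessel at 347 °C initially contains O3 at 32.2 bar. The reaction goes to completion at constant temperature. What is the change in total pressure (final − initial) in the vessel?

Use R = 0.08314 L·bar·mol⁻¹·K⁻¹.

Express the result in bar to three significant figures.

Since T and V are fixed, P_final/P_initial = n_final/n_initial = 3/2.
P_final = (3/2) × 32.2 = 48.30 bar; ΔP = 48.30 − 32.2 = 16.10 bar

16.1 bar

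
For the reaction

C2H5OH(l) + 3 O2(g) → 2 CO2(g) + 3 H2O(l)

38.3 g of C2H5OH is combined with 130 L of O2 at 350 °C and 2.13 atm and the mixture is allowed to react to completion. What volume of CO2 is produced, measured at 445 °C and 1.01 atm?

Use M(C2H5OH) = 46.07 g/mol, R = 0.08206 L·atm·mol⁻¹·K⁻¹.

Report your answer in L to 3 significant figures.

n(C2H5OH) = 38.3 / 46.07 = 0.8313 mol
n(O2) = PV/RT = (2.13 × 130) / (0.08206 × 623.15) = 5.415 mol
For 0.8313 mol C2H5OH, stoichiometry requires (3/1) × 0.8313 = 2.494 mol O2; 5.415 mol is available, so C2H5OH is limiting.
n(CO2) = (2/1) × 0.8313 = 1.663 mol
V(CO2) = nRT/P = 1.663 × 0.08206 × 718.15 / 1.01 = 97.03 L

97.0 L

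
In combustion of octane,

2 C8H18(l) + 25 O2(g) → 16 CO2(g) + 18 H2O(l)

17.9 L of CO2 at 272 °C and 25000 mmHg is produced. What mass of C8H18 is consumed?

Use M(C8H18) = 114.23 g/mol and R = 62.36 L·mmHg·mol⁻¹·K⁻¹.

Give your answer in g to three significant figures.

188 g

n(CO2) = PV/RT = (25000 × 17.9) / (62.36 × 545.15) = 13.16 mol
n(C8H18) = (2/16) × 13.16 = 1.645 mol
m(C8H18) = 1.645 × 114.23 = 187.9 g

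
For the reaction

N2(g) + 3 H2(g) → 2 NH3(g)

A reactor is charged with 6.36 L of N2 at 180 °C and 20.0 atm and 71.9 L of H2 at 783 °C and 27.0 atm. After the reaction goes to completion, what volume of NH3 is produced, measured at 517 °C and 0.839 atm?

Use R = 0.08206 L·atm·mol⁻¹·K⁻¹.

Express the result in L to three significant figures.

n(N2) = PV/RT = (20.0 × 6.36) / (0.08206 × 453.15) = 3.421 mol
n(H2) = PV/RT = (27.0 × 71.9) / (0.08206 × 1056.15) = 22.40 mol
For 3.421 mol N2, stoichiometry requires (3/1) × 3.421 = 10.26 mol H2; 22.40 mol is available, so N2 is limiting.
n(NH3) = (2/1) × 3.421 = 6.842 mol
V(NH3) = nRT/P = 6.842 × 0.08206 × 790.15 / 0.839 = 528.8 L

529 L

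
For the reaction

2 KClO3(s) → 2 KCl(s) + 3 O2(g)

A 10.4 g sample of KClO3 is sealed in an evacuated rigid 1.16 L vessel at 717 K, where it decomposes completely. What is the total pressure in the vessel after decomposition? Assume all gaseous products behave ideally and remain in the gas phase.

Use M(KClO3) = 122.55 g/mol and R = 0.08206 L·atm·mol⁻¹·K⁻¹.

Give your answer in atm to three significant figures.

n(KClO3) = 10.4 / 122.55 = 0.08486 mol
n(gas produced) = (3/2) × 0.08486 = 0.1273 mol
P = nRT/V = 0.1273 × 0.08206 × 717 / 1.16 = 6.457 atm

6.46 atm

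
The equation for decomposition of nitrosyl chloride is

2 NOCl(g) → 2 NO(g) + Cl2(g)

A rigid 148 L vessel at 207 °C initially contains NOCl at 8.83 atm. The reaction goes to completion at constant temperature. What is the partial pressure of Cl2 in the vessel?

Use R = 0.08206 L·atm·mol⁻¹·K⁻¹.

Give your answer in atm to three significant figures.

4.42 atm

n(NOCl)₀ = PV/RT = (8.83 × 148) / (0.08206 × 480.15) = 33.17 mol
n(Cl2) = (1/2) × 33.17 = 16.59 mol
P(Cl2) = nRT/V = 16.59 × 0.08206 × 480.15 / 148 = 4.417 atm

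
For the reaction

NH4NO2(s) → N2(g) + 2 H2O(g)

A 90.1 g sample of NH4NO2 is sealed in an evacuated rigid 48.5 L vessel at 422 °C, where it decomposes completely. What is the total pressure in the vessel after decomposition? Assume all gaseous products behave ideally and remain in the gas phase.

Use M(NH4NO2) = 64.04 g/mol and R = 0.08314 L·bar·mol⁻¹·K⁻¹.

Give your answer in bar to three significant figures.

n(NH4NO2) = 90.1 / 64.04 = 1.407 mol
n(gas produced) = (3/1) × 1.407 = 4.221 mol
P = nRT/V = 4.221 × 0.08314 × 695.15 / 48.5 = 5.030 bar

5.03 bar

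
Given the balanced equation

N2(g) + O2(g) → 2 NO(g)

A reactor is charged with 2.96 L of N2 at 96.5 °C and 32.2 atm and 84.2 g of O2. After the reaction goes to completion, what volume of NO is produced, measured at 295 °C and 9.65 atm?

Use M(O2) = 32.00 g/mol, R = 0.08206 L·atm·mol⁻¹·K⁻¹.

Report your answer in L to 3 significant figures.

25.4 L

n(N2) = PV/RT = (32.2 × 2.96) / (0.08206 × 369.65) = 3.142 mol
n(O2) = 84.2 / 32.00 = 2.631 mol
For 3.142 mol N2, stoichiometry requires (1/1) × 3.142 = 3.142 mol O2; 2.631 mol is available, so O2 is limiting.
n(NO) = (2/1) × 2.631 = 5.262 mol
V(NO) = nRT/P = 5.262 × 0.08206 × 568.15 / 9.65 = 25.42 L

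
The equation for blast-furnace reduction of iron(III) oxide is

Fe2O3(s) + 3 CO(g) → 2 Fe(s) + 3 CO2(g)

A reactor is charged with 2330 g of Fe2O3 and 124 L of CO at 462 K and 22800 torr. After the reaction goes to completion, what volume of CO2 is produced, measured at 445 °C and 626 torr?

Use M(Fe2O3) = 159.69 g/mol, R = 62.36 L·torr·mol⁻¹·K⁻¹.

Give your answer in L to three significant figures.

n(Fe2O3) = 2330 / 159.69 = 14.59 mol
n(CO) = PV/RT = (22800 × 124) / (62.36 × 462) = 98.13 mol
For 14.59 mol Fe2O3, stoichiometry requires (3/1) × 14.59 = 43.77 mol CO; 98.13 mol is available, so Fe2O3 is limiting.
n(CO2) = (3/1) × 14.59 = 43.77 mol
V(CO2) = nRT/P = 43.77 × 62.36 × 718.15 / 626 = 3131 L

3130 L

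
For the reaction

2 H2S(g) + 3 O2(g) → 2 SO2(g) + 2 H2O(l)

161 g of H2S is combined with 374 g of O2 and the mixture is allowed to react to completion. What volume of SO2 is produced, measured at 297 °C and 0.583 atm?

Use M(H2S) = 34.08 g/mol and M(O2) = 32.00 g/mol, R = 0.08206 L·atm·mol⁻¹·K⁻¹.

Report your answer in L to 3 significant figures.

379 L

n(H2S) = 161 / 34.08 = 4.724 mol
n(O2) = 374 / 32.00 = 11.69 mol
For 4.724 mol H2S, stoichiometry requires (3/2) × 4.724 = 7.086 mol O2; 11.69 mol is available, so H2S is limiting.
n(SO2) = (2/2) × 4.724 = 4.724 mol
V(SO2) = nRT/P = 4.724 × 0.08206 × 570.15 / 0.583 = 379.1 L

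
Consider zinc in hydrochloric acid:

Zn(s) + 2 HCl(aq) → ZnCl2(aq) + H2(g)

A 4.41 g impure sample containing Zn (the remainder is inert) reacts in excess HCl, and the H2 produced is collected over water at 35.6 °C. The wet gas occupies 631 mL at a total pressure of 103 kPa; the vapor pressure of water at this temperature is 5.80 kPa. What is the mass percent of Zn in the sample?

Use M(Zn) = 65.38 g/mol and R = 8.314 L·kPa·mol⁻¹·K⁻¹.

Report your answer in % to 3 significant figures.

P(H2) = 103 − 5.80 = 97.20 kPa
n(H2) = PV/RT = (97.20 × 0.6310) / (8.314 × 308.75) = 0.02389 mol
n(Zn) = (1/1) × 0.02389 = 0.02389 mol
m(Zn) = 0.02389 × 65.38 = 1.562 g
%Zn = 1.562 / 4.41 × 100 = 35.42%

35.4 %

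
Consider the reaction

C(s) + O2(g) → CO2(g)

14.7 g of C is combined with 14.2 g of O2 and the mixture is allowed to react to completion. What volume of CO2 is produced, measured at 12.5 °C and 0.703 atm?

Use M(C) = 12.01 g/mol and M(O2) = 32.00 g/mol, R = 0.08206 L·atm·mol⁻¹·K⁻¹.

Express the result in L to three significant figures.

14.8 L

n(C) = 14.7 / 12.01 = 1.224 mol
n(O2) = 14.2 / 32.00 = 0.4437 mol
For 1.224 mol C, stoichiometry requires (1/1) × 1.224 = 1.224 mol O2; 0.4437 mol is available, so O2 is limiting.
n(CO2) = (1/1) × 0.4437 = 0.4437 mol
V(CO2) = nRT/P = 0.4437 × 0.08206 × 285.65 / 0.703 = 14.79 L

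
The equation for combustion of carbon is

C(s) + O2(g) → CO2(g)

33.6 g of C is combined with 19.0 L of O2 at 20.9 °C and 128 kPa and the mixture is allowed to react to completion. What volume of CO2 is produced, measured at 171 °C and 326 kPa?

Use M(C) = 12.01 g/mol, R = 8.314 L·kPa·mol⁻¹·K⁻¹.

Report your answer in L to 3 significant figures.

11.3 L

n(C) = 33.6 / 12.01 = 2.798 mol
n(O2) = PV/RT = (128 × 19.0) / (8.314 × 294.05) = 0.9948 mol
For 2.798 mol C, stoichiometry requires (1/1) × 2.798 = 2.798 mol O2; 0.9948 mol is available, so O2 is limiting.
n(CO2) = (1/1) × 0.9948 = 0.9948 mol
V(CO2) = nRT/P = 0.9948 × 8.314 × 444.15 / 326 = 11.27 L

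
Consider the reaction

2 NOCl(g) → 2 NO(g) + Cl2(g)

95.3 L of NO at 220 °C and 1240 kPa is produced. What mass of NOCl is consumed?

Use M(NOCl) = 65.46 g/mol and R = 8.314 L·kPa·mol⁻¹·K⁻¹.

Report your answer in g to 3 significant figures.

1890 g

n(NO) = PV/RT = (1240 × 95.3) / (8.314 × 493.15) = 28.82 mol
n(NOCl) = (2/2) × 28.82 = 28.82 mol
m(NOCl) = 28.82 × 65.46 = 1887 g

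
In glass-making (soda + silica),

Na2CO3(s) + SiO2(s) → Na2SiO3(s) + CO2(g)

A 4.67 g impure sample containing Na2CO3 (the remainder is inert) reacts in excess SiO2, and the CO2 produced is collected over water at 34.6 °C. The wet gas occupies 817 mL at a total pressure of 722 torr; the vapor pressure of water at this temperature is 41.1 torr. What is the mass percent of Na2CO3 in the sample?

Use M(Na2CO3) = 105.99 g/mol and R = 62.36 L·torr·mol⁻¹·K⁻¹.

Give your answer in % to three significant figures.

P(CO2) = 722 − 41.1 = 680.9 torr
n(CO2) = PV/RT = (680.9 × 0.8170) / (62.36 × 307.75) = 0.02899 mol
n(Na2CO3) = (1/1) × 0.02899 = 0.02899 mol
m(Na2CO3) = 0.02899 × 105.99 = 3.073 g
%Na2CO3 = 3.073 / 4.67 × 100 = 65.80%

65.8 %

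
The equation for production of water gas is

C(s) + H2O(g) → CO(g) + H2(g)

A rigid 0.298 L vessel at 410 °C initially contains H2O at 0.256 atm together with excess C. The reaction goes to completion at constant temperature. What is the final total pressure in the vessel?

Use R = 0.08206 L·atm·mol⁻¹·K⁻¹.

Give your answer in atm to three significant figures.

0.512 atm

Since T and V are fixed, P_final/P_initial = n_final/n_initial = 2/1.
P_final = (2/1) × 0.256 = 0.5120 atm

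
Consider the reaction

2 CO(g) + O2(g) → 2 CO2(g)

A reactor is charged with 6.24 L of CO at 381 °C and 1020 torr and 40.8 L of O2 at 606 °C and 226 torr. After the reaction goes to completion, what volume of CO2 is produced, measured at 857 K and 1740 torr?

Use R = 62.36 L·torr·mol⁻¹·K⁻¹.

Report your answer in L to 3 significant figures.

n(CO) = PV/RT = (1020 × 6.24) / (62.36 × 654.15) = 0.1560 mol
n(O2) = PV/RT = (226 × 40.8) / (62.36 × 879.15) = 0.1682 mol
For 0.1560 mol CO, stoichiometry requires (1/2) × 0.1560 = 0.07800 mol O2; 0.1682 mol is available, so CO is limiting.
n(CO2) = (2/2) × 0.1560 = 0.1560 mol
V(CO2) = nRT/P = 0.1560 × 62.36 × 857 / 1740 = 4.791 L

4.79 L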